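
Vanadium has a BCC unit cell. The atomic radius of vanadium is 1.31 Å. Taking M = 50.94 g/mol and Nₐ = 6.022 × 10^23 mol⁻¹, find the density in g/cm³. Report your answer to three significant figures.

In a BCC lattice, atoms touch along the body diagonal, so √3·a = 4r, giving a = 3.025 Å = 3.025 × 10^-8 cm.
With Z = 2, ρ = Z·M/(N_A·a³) = 2 × 50.94 / (6.022 × 10²³ × 2.769 × 10^-23) = 6.110 g/cm³.

6.11 g/cm³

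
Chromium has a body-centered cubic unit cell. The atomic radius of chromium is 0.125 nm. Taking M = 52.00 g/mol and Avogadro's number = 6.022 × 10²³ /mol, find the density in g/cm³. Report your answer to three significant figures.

7.18 g/cm³

In a BCC lattice, atoms touch along the body diagonal, so √3·a = 4r, giving a = 0.2887 nm = 2.887 × 10^-8 cm.
With Z = 2, ρ = Z·M/(N_A·a³) = 2 × 52.00 / (6.022 × 10²³ × 2.406 × 10^-23) = 7.179 g/cm³.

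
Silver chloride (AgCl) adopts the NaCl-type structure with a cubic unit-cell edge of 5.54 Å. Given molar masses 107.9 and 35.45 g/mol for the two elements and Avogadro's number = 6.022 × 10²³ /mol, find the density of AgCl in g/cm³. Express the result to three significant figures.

The NaCl-type structure contains Z = 4 formula units per cell; M(AgCl) = 107.9 + 35.45 = 143.35 g/mol.
a³ = (5.540 × 10^-8 cm)³ = 1.700 × 10^-22 cm³.
ρ = 4 × 143.35 / (6.022 × 10²³ × 1.700 × 10^-22) = 5.600 g/cm³.

5.60 g/cm³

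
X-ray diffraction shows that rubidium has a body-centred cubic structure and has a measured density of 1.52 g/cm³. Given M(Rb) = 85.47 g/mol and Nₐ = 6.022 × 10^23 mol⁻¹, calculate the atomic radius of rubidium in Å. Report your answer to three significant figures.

For a BCC cell (Z = 2), a³ = Z·M/(N_A·ρ) = 2 × 85.47 / (6.022 × 10²³ × 1.520) = 1.867 × 10^-22 cm³, so a = 5.716 × 10^-8 cm = 5.716 Å.
Atoms touch along the body diagonal, so √3·a = 4r, so r = 0.4330 × a = 2.48 Å.

2.48 Å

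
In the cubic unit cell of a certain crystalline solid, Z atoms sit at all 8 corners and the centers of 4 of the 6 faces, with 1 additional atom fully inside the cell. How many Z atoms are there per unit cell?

Corner atoms are shared by 8 cells (1/8 each), face atoms by 2 (1/2 each), interior atoms are unshared.
Net atoms = 8 × 1/8 + 4 × 1/2 + 1 = 1 + 2 + 1 = 4.

4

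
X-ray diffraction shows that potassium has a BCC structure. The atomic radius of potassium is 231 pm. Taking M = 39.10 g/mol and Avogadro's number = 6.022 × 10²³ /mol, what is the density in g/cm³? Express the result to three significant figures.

In a BCC lattice, atoms touch along the body diagonal, so √3·a = 4r, giving a = 533.5 pm = 5.335 × 10^-8 cm.
With Z = 2, ρ = Z·M/(N_A·a³) = 2 × 39.10 / (6.022 × 10²³ × 1.518 × 10^-22) = 0.8553 g/cm³.

0.855 g/cm³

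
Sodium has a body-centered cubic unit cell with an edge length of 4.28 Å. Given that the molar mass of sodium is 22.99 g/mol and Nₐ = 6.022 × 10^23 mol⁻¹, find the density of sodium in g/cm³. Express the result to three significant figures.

0.974 g/cm³

A BCC unit cell contains Z = 2 atoms.
Cell volume: a³ = (4.28 Å)³ = (4.280 × 10^-8 cm)³ = 7.840 × 10^-23 cm³.
ρ = Z·M/(N_A·a³) = 2 × 22.99 / (6.022 × 10²³ × 7.840 × 10^-23) = 0.9739 g/cm³.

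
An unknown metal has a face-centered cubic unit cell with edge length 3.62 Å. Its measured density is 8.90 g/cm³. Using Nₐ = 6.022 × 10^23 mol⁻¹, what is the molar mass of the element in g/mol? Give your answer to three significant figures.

An FCC cell has Z = 4 atoms; a = 3.620 × 10^-8 cm.
M = ρ·N_A·a³/Z = 8.90 × 6.022 × 10²³ × 4.744 × 10^-23 / 4 = 63.6 g/mol.

63.6 g/mol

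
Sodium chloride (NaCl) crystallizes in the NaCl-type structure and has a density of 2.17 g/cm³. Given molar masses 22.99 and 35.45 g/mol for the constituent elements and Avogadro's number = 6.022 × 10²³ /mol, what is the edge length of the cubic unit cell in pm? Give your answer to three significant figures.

563 pm

M(NaCl) = 58.44 g/mol; Z = 4 formula units per cell.
a³ = Z·M/(N_A·ρ) = 4 × 58.44 / (6.022 × 10²³ × 2.17) = 1.789 × 10^-22 cm³, so a = 5.635 × 10^-8 cm = 563 pm.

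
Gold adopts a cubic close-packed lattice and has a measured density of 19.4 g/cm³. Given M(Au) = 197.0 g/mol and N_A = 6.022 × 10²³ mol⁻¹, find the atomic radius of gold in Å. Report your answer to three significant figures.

For an FCC cell (Z = 4), a³ = Z·M/(N_A·ρ) = 4 × 197.0 / (6.022 × 10²³ × 19.40) = 6.745 × 10^-23 cm³, so a = 4.071 × 10^-8 cm = 4.071 Å.
Atoms touch along the face diagonal, so √2·a = 4r, so r = 0.3536 × a = 1.44 Å.

1.44 Å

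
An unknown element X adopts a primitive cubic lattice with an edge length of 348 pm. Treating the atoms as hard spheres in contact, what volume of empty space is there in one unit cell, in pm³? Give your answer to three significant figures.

2.01 × 10^7 pm³

In a simple cubic lattice atoms touch along the cell edge, so a = 2r, so r = 0.5000a = 174.0 pm.
V_cell = a³ = 4.214 × 10^7 pm³; V_atoms = 1 × (4/3)πr³ = 2.207 × 10^7 pm³.
Empty space = 4.214 × 10^7 − 2.207 × 10^7 = 2.01 × 10^7 pm³.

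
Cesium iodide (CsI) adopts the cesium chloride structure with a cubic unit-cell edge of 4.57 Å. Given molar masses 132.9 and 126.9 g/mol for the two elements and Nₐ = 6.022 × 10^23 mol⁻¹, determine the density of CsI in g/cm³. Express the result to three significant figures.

4.52 g/cm³

The cesium chloride structure contains Z = 1 formula unit per cell; M(CsI) = 132.9 + 126.9 = 259.8 g/mol.
a³ = (4.570 × 10^-8 cm)³ = 9.544 × 10^-23 cm³.
ρ = 1 × 259.8 / (6.022 × 10²³ × 9.544 × 10^-23) = 4.520 g/cm³.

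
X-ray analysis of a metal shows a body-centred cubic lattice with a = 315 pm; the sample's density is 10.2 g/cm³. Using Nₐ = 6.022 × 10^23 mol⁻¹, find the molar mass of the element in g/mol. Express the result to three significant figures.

96.0 g/mol

A BCC cell has Z = 2 atoms; a = 3.150 × 10^-8 cm.
M = ρ·N_A·a³/Z = 10.2 × 6.022 × 10²³ × 3.126 × 10^-23 / 2 = 96.0 g/mol.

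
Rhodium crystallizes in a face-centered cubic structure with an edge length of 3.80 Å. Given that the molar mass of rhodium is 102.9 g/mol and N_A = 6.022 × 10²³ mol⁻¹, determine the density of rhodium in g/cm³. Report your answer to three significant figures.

An FCC unit cell contains Z = 4 atoms.
Cell volume: a³ = (3.80 Å)³ = (3.800 × 10^-8 cm)³ = 5.487 × 10^-23 cm³.
ρ = Z·M/(N_A·a³) = 4 × 102.9 / (6.022 × 10²³ × 5.487 × 10^-23) = 12.46 g/cm³.

12.5 g/cm³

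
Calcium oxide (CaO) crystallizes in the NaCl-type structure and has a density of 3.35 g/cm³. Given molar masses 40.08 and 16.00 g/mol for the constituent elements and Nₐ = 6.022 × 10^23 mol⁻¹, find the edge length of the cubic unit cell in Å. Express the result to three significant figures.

4.81 Å

M(CaO) = 56.08 g/mol; Z = 4 formula units per cell.
a³ = Z·M/(N_A·ρ) = 4 × 56.08 / (6.022 × 10²³ × 3.35) = 1.112 × 10^-22 cm³, so a = 4.809 × 10^-8 cm = 4.81 Å.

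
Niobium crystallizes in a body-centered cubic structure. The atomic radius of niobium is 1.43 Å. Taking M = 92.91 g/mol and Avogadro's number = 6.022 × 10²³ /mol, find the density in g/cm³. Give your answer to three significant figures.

8.57 g/cm³

In a BCC lattice, atoms touch along the body diagonal, so √3·a = 4r, giving a = 3.302 Å = 3.302 × 10^-8 cm.
With Z = 2, ρ = Z·M/(N_A·a³) = 2 × 92.91 / (6.022 × 10²³ × 3.602 × 10^-23) = 8.567 g/cm³.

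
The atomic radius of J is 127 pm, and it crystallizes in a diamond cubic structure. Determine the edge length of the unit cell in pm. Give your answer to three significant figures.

587 pm

In a diamond cubic lattice, nearest neighbors lie along the body diagonal with √3·a = 8r.
a = 8r/√3 = 8 × 127 / 1.7321 = 587 pm.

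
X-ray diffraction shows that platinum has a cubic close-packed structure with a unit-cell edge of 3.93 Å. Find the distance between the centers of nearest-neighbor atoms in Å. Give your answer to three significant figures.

2.78 Å

In an FCC structure, atoms touch along the face diagonal, so √2·a = 4r; the nearest-neighbor distance equals 2r = 0.7071·a.
d = 0.7071 × 3.93 = 2.78 Å.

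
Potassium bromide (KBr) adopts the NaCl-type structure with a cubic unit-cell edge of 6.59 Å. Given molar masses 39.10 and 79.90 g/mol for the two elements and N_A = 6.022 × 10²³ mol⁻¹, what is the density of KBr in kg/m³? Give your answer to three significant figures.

2760 kg/m³

The NaCl-type structure contains Z = 4 formula units per cell; M(KBr) = 39.10 + 79.90 = 119.0 g/mol.
a³ = (6.590 × 10^-8 cm)³ = 2.862 × 10^-22 cm³.
ρ = 4 × 119.0 / (6.022 × 10²³ × 2.862 × 10^-22) = 2.762 g/cm³ = 2760 kg/m³.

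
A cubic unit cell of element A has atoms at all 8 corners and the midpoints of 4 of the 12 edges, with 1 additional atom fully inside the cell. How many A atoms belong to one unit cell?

Corner atoms are shared by 8 cells (1/8 each), edge atoms by 4 (1/4 each), interior atoms are unshared.
Net atoms = 8 × 1/8 + 4 × 1/4 + 1 = 1 + 1 + 1 = 3.

3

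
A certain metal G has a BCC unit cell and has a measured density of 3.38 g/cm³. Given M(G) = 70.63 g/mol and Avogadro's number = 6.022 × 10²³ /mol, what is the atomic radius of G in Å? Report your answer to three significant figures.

For a BCC cell (Z = 2), a³ = Z·M/(N_A·ρ) = 2 × 70.63 / (6.022 × 10²³ × 3.380) = 6.940 × 10^-23 cm³, so a = 4.109 × 10^-8 cm = 4.109 Å.
Atoms touch along the body diagonal, so √3·a = 4r, so r = 0.4330 × a = 1.78 Å.

1.78 Å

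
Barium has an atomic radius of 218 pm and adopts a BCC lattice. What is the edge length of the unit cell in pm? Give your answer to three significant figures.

In a BCC lattice, atoms touch along the body diagonal, so √3·a = 4r.
a = 4r/√3 = 4 × 218 / 1.7321 = 503 pm.

503 pm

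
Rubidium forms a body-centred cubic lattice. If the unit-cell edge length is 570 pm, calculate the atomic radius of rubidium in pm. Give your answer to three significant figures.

In a BCC lattice, atoms touch along the body diagonal, so √3·a = 4r.
r = √3·a/4 = 1.7321 × 570 / 4 = 247 pm.

247 pm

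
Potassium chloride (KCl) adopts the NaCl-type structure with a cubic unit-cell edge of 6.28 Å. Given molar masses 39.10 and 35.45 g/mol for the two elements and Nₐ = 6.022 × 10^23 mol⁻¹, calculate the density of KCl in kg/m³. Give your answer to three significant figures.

The NaCl-type structure contains Z = 4 formula units per cell; M(KCl) = 39.10 + 35.45 = 74.55 g/mol.
a³ = (6.280 × 10^-8 cm)³ = 2.477 × 10^-22 cm³.
ρ = 4 × 74.55 / (6.022 × 10²³ × 2.477 × 10^-22) = 1.999 g/cm³ = 2000 kg/m³.

2000 kg/m³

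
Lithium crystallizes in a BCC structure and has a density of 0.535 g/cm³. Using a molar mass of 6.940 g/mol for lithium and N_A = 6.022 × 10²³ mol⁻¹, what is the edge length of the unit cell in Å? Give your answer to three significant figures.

With Z = 2 atoms per BCC cell, a³ = Z·M/(N_A·ρ) = 2 × 6.940 / (6.022 × 10²³ × 0.5350 g/cm³) = 4.308 × 10^-23 cm³.
a = (4.308 × 10^-23)^(1/3) = 3.506 × 10^-8 cm = 3.51 Å.

3.51 Å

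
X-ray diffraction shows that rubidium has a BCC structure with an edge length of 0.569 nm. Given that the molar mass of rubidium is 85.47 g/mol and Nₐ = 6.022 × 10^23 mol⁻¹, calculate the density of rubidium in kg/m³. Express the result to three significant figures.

1540 kg/m³

A BCC unit cell contains Z = 2 atoms.
Cell volume: a³ = (0.569 nm)³ = (5.690 × 10^-8 cm)³ = 1.842 × 10^-22 cm³.
ρ = Z·M/(N_A·a³) = 2 × 85.47 / (6.022 × 10²³ × 1.842 × 10^-22) = 1.541 g/cm³ = 1540 kg/m³.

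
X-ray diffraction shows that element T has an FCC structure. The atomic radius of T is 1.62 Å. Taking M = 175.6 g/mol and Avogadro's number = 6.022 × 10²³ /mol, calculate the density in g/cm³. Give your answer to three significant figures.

12.1 g/cm³

In an FCC lattice, atoms touch along the face diagonal, so √2·a = 4r, giving a = 4.582 Å = 4.582 × 10^-8 cm.
With Z = 4, ρ = Z·M/(N_A·a³) = 4 × 175.6 / (6.022 × 10²³ × 9.620 × 10^-23) = 12.12 g/cm³.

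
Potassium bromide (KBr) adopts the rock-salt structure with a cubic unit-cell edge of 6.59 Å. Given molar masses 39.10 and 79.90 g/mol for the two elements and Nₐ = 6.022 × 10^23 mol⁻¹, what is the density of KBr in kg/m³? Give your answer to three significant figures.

2760 kg/m³

The rock-salt structure contains Z = 4 formula units per cell; M(KBr) = 39.10 + 79.90 = 119.0 g/mol.
a³ = (6.590 × 10^-8 cm)³ = 2.862 × 10^-22 cm³.
ρ = 4 × 119.0 / (6.022 × 10²³ × 2.862 × 10^-22) = 2.762 g/cm³ = 2760 kg/m³.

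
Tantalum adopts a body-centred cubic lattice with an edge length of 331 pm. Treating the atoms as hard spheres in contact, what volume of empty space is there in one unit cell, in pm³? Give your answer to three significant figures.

1.16 × 10^7 pm³

In a BCC lattice atoms touch along the body diagonal, so √3·a = 4r, so r = 0.4330a = 143.3 pm.
V_cell = a³ = 3.626 × 10^7 pm³; V_atoms = 2 × (4/3)πr³ = 2.467 × 10^7 pm³.
Empty space = 3.626 × 10^7 − 2.467 × 10^7 = 1.16 × 10^7 pm³.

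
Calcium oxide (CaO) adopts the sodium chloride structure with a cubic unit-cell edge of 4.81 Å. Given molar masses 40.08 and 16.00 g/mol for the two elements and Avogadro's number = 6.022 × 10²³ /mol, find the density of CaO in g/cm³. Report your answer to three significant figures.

The sodium chloride structure contains Z = 4 formula units per cell; M(CaO) = 40.08 + 16.00 = 56.08 g/mol.
a³ = (4.810 × 10^-8 cm)³ = 1.113 × 10^-22 cm³.
ρ = 4 × 56.08 / (6.022 × 10²³ × 1.113 × 10^-22) = 3.347 g/cm³.

3.35 g/cm³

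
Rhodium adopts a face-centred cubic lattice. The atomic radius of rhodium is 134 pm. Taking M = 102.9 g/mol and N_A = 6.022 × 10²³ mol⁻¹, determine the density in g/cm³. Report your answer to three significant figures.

In an FCC lattice, atoms touch along the face diagonal, so √2·a = 4r, giving a = 379.0 pm = 3.790 × 10^-8 cm.
With Z = 4, ρ = Z·M/(N_A·a³) = 4 × 102.9 / (6.022 × 10²³ × 5.444 × 10^-23) = 12.55 g/cm³.

12.6 g/cm³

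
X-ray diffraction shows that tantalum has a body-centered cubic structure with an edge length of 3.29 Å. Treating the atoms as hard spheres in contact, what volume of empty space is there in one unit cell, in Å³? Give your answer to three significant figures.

In a BCC lattice atoms touch along the body diagonal, so √3·a = 4r, so r = 0.4330a = 1.425 Å.
V_cell = a³ = 35.61 Å³; V_atoms = 2 × (4/3)πr³ = 24.22 Å³.
Empty space = 35.61 − 24.22 = 11.4 Å³.

11.4 Å³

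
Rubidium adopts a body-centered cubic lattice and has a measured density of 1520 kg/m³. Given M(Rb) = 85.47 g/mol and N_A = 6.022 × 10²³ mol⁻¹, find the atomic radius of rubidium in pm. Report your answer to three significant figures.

For a BCC cell (Z = 2), a³ = Z·M/(N_A·ρ) = 2 × 85.47 / (6.022 × 10²³ × 1.520) = 1.867 × 10^-22 cm³, so a = 5.716 × 10^-8 cm = 571.6 pm.
Atoms touch along the body diagonal, so √3·a = 4r, so r = 0.4330 × a = 248 pm.

248 pm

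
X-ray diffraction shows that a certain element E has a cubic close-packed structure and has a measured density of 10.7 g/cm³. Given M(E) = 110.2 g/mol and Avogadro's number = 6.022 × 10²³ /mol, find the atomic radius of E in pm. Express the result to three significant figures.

145 pm

For an FCC cell (Z = 4), a³ = Z·M/(N_A·ρ) = 4 × 110.2 / (6.022 × 10²³ × 10.70) = 6.841 × 10^-23 cm³, so a = 4.090 × 10^-8 cm = 409.0 pm.
Atoms touch along the face diagonal, so √2·a = 4r, so r = 0.3536 × a = 145 pm.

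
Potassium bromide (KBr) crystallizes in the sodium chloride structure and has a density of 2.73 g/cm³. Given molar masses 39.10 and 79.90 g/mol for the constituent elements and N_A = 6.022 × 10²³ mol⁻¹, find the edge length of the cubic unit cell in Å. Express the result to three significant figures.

6.62 Å

M(KBr) = 119.0 g/mol; Z = 4 formula units per cell.
a³ = Z·M/(N_A·ρ) = 4 × 119.0 / (6.022 × 10²³ × 2.73) = 2.895 × 10^-22 cm³, so a = 6.616 × 10^-8 cm = 6.62 Å.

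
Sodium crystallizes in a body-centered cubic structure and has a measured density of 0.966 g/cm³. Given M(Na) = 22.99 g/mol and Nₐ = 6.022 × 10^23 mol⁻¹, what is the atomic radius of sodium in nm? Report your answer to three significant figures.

0.186 nm

For a BCC cell (Z = 2), a³ = Z·M/(N_A·ρ) = 2 × 22.99 / (6.022 × 10²³ × 0.9660) = 7.904 × 10^-23 cm³, so a = 4.292 × 10^-8 cm = 0.4292 nm.
Atoms touch along the body diagonal, so √3·a = 4r, so r = 0.4330 × a = 0.186 nm.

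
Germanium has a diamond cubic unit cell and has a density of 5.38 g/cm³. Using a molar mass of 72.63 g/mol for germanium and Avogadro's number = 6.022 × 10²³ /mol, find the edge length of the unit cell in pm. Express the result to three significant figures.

564 pm

With Z = 8 atoms per diamond cubic cell, a³ = Z·M/(N_A·ρ) = 8 × 72.63 / (6.022 × 10²³ × 5.380 g/cm³) = 1.793 × 10^-22 cm³.
a = (1.793 × 10^-22)^(1/3) = 5.639 × 10^-8 cm = 564 pm.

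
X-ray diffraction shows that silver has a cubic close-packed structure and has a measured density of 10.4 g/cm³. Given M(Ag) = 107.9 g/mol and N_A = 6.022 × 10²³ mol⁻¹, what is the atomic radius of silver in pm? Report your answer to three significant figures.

For an FCC cell (Z = 4), a³ = Z·M/(N_A·ρ) = 4 × 107.9 / (6.022 × 10²³ × 10.40) = 6.891 × 10^-23 cm³, so a = 4.100 × 10^-8 cm = 410.0 pm.
Atoms touch along the face diagonal, so √2·a = 4r, so r = 0.3536 × a = 145 pm.

145 pm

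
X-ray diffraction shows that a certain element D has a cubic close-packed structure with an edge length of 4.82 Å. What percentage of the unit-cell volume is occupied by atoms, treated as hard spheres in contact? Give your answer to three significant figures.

74.0%

In an FCC lattice atoms touch along the face diagonal, so √2·a = 4r, so r = 0.3536a = 1.704 Å.
Packing fraction = Z·(4/3)πr³ / a³ = 4 × (4/3)π × (1.704)³ / (4.82)³ = 0.7405 = 74.0%.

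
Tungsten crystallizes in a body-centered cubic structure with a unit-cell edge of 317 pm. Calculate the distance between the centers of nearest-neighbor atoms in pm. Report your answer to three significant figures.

275 pm

In a BCC structure, atoms touch along the body diagonal, so √3·a = 4r; the nearest-neighbor distance equals 2r = 0.8660·a.
d = 0.8660 × 317 = 275 pm.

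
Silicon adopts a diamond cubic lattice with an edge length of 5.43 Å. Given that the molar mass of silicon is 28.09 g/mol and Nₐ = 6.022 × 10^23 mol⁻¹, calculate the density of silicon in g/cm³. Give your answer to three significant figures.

2.33 g/cm³

A diamond cubic unit cell contains Z = 8 atoms.
Cell volume: a³ = (5.43 Å)³ = (5.430 × 10^-8 cm)³ = 1.601 × 10^-22 cm³.
ρ = Z·M/(N_A·a³) = 8 × 28.09 / (6.022 × 10²³ × 1.601 × 10^-22) = 2.331 g/cm³.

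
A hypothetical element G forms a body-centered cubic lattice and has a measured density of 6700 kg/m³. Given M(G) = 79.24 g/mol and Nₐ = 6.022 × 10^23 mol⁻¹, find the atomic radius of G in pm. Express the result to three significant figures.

For a BCC cell (Z = 2), a³ = Z·M/(N_A·ρ) = 2 × 79.24 / (6.022 × 10²³ × 6.700) = 3.928 × 10^-23 cm³, so a = 3.399 × 10^-8 cm = 339.9 pm.
Atoms touch along the body diagonal, so √3·a = 4r, so r = 0.4330 × a = 147 pm.

147 pm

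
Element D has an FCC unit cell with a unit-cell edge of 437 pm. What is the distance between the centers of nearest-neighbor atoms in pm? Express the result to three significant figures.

In an FCC structure, atoms touch along the face diagonal, so √2·a = 4r; the nearest-neighbor distance equals 2r = 0.7071·a.
d = 0.7071 × 437 = 309 pm.

309 pm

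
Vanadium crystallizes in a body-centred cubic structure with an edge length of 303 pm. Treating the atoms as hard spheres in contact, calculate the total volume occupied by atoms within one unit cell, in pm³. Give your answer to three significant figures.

1.89 × 10^7 pm³

In a BCC lattice atoms touch along the body diagonal, so √3·a = 4r, so r = 0.4330a = 131.2 pm.
V_atoms = Z × (4/3)πr³ = 2 × (4/3)π × (131.2)³ = 1.89 × 10^7 pm³.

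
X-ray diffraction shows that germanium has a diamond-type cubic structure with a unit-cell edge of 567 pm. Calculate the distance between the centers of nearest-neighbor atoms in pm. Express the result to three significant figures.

246 pm

In a diamond cubic structure, nearest neighbors lie along the body diagonal with √3·a = 8r; the nearest-neighbor distance equals 2r = 0.4330·a.
d = 0.4330 × 567 = 246 pm.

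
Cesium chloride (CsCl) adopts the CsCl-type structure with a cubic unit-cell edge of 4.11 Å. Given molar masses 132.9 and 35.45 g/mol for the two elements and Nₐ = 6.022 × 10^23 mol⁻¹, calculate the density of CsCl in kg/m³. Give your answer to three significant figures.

4030 kg/m³

The CsCl-type structure contains Z = 1 formula unit per cell; M(CsCl) = 132.9 + 35.45 = 168.35 g/mol.
a³ = (4.110 × 10^-8 cm)³ = 6.943 × 10^-23 cm³.
ρ = 1 × 168.35 / (6.022 × 10²³ × 6.943 × 10^-23) = 4.027 g/cm³ = 4030 kg/m³.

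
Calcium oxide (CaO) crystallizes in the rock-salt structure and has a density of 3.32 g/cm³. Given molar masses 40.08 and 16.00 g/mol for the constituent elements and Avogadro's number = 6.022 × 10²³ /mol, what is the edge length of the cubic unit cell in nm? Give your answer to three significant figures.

0.482 nm

M(CaO) = 56.08 g/mol; Z = 4 formula units per cell.
a³ = Z·M/(N_A·ρ) = 4 × 56.08 / (6.022 × 10²³ × 3.32) = 1.122 × 10^-22 cm³, so a = 4.823 × 10^-8 cm = 0.482 nm.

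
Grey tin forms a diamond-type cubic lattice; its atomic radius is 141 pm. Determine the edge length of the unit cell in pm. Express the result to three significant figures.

In a diamond cubic lattice, nearest neighbors lie along the body diagonal with √3·a = 8r.
a = 8r/√3 = 8 × 141 / 1.7321 = 651 pm.

651 pm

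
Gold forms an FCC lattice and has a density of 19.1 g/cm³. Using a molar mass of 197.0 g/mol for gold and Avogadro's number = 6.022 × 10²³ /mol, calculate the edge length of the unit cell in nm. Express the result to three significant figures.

With Z = 4 atoms per FCC cell, a³ = Z·M/(N_A·ρ) = 4 × 197.0 / (6.022 × 10²³ × 19.10 g/cm³) = 6.851 × 10^-23 cm³.
a = (6.851 × 10^-23)^(1/3) = 4.092 × 10^-8 cm = 0.409 nm.

0.409 nm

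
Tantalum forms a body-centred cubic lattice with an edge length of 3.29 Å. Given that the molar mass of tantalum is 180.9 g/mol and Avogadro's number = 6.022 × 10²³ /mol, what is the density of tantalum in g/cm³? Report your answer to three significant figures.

16.9 g/cm³

A BCC unit cell contains Z = 2 atoms.
Cell volume: a³ = (3.29 Å)³ = (3.290 × 10^-8 cm)³ = 3.561 × 10^-23 cm³.
ρ = Z·M/(N_A·a³) = 2 × 180.9 / (6.022 × 10²³ × 3.561 × 10^-23) = 16.87 g/cm³.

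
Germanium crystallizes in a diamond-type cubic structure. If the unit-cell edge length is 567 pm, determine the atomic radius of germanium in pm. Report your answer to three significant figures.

123 pm

In a diamond cubic lattice, nearest neighbors lie along the body diagonal with √3·a = 8r.
r = √3·a/8 = 1.7321 × 567 / 8 = 123 pm.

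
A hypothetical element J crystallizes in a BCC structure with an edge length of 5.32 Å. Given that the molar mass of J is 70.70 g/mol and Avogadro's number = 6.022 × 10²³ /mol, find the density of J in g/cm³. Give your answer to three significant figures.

1.56 g/cm³

A BCC unit cell contains Z = 2 atoms.
Cell volume: a³ = (5.32 Å)³ = (5.320 × 10^-8 cm)³ = 1.506 × 10^-22 cm³.
ρ = Z·M/(N_A·a³) = 2 × 70.70 / (6.022 × 10²³ × 1.506 × 10^-22) = 1.559 g/cm³.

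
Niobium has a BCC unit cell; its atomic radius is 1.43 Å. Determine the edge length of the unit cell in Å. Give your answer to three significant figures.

In a BCC lattice, atoms touch along the body diagonal, so √3·a = 4r.
a = 4r/√3 = 4 × 1.43 / 1.7321 = 3.30 Å.

3.30 Å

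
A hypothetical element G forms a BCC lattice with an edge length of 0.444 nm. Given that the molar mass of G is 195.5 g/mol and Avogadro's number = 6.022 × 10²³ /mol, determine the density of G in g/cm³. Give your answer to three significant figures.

A BCC unit cell contains Z = 2 atoms.
Cell volume: a³ = (0.444 nm)³ = (4.440 × 10^-8 cm)³ = 8.753 × 10^-23 cm³.
ρ = Z·M/(N_A·a³) = 2 × 195.5 / (6.022 × 10²³ × 8.753 × 10^-23) = 7.418 g/cm³.

7.42 g/cm³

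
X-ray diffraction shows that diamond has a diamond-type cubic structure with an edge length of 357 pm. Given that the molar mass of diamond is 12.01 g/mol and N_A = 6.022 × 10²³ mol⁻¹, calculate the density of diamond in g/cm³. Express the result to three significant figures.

3.51 g/cm³

A diamond cubic unit cell contains Z = 8 atoms.
Cell volume: a³ = (357 pm)³ = (3.570 × 10^-8 cm)³ = 4.550 × 10^-23 cm³.
ρ = Z·M/(N_A·a³) = 8 × 12.01 / (6.022 × 10²³ × 4.550 × 10^-23) = 3.507 g/cm³.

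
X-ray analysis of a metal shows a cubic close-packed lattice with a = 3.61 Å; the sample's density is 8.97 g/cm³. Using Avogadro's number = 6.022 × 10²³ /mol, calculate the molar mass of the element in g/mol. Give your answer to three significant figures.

An FCC cell has Z = 4 atoms; a = 3.610 × 10^-8 cm.
M = ρ·N_A·a³/Z = 8.97 × 6.022 × 10²³ × 4.705 × 10^-23 / 4 = 63.5 g/mol.

63.5 g/mol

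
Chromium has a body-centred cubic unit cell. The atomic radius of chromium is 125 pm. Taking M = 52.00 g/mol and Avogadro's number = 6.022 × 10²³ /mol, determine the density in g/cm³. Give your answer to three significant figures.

7.18 g/cm³

In a BCC lattice, atoms touch along the body diagonal, so √3·a = 4r, giving a = 288.7 pm = 2.887 × 10^-8 cm.
With Z = 2, ρ = Z·M/(N_A·a³) = 2 × 52.00 / (6.022 × 10²³ × 2.406 × 10^-23) = 7.179 g/cm³.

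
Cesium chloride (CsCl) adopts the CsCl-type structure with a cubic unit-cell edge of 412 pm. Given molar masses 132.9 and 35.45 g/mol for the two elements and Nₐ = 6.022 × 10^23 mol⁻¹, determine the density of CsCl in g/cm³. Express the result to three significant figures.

The CsCl-type structure contains Z = 1 formula unit per cell; M(CsCl) = 132.9 + 35.45 = 168.35 g/mol.
a³ = (4.120 × 10^-8 cm)³ = 6.993 × 10^-23 cm³.
ρ = 1 × 168.35 / (6.022 × 10²³ × 6.993 × 10^-23) = 3.997 g/cm³.

4.00 g/cm³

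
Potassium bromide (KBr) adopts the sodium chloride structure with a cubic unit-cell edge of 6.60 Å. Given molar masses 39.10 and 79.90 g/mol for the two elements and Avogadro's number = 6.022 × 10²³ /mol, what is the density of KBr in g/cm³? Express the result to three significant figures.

The sodium chloride structure contains Z = 4 formula units per cell; M(KBr) = 39.10 + 79.90 = 119.0 g/mol.
a³ = (6.600 × 10^-8 cm)³ = 2.875 × 10^-22 cm³.
ρ = 4 × 119.0 / (6.022 × 10²³ × 2.875 × 10^-22) = 2.749 g/cm³.

2.75 g/cm³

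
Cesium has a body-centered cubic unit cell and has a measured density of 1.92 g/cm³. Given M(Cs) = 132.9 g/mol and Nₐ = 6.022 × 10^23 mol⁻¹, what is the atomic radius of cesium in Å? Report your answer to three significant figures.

For a BCC cell (Z = 2), a³ = Z·M/(N_A·ρ) = 2 × 132.9 / (6.022 × 10²³ × 1.920) = 2.299 × 10^-22 cm³, so a = 6.126 × 10^-8 cm = 6.126 Å.
Atoms touch along the body diagonal, so √3·a = 4r, so r = 0.4330 × a = 2.65 Å.

2.65 Å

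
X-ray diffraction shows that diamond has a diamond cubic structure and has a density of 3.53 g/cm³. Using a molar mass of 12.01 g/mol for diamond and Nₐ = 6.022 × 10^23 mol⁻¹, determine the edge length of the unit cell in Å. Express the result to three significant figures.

3.56 Å

With Z = 8 atoms per diamond cubic cell, a³ = Z·M/(N_A·ρ) = 8 × 12.01 / (6.022 × 10²³ × 3.530 g/cm³) = 4.520 × 10^-23 cm³.
a = (4.520 × 10^-23)^(1/3) = 3.562 × 10^-8 cm = 3.56 Å.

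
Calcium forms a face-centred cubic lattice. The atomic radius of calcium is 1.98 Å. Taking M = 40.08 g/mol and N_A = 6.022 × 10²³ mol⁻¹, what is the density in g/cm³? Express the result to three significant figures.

In an FCC lattice, atoms touch along the face diagonal, so √2·a = 4r, giving a = 5.600 Å = 5.600 × 10^-8 cm.
With Z = 4, ρ = Z·M/(N_A·a³) = 4 × 40.08 / (6.022 × 10²³ × 1.756 × 10^-22) = 1.516 g/cm³.

1.52 g/cm³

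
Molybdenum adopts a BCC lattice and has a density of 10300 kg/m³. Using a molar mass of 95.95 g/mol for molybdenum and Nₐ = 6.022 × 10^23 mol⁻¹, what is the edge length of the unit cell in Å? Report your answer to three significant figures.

3.14 Å

With Z = 2 atoms per BCC cell, a³ = Z·M/(N_A·ρ) = 2 × 95.95 / (6.022 × 10²³ × 10.30 g/cm³) = 3.094 × 10^-23 cm³.
a = (3.094 × 10^-23)^(1/3) = 3.139 × 10^-8 cm = 3.14 Å.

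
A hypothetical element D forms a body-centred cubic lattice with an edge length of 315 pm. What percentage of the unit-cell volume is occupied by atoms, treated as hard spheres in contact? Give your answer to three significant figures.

In a BCC lattice atoms touch along the body diagonal, so √3·a = 4r, so r = 0.4330a = 136.4 pm.
Packing fraction = Z·(4/3)πr³ / a³ = 2 × (4/3)π × (136.4)³ / (315)³ = 0.6802 = 68.0%.

68.0%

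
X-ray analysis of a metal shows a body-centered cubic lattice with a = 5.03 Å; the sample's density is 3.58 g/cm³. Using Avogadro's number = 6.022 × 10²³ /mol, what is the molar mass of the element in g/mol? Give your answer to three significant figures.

137 g/mol

A BCC cell has Z = 2 atoms; a = 5.030 × 10^-8 cm.
M = ρ·N_A·a³/Z = 3.58 × 6.022 × 10²³ × 1.273 × 10^-22 / 2 = 137 g/mol.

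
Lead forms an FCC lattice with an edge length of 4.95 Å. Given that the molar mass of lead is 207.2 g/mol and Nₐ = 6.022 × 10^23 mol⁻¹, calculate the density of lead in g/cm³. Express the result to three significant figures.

An FCC unit cell contains Z = 4 atoms.
Cell volume: a³ = (4.95 Å)³ = (4.950 × 10^-8 cm)³ = 1.213 × 10^-22 cm³.
ρ = Z·M/(N_A·a³) = 4 × 207.2 / (6.022 × 10²³ × 1.213 × 10^-22) = 11.35 g/cm³.

11.3 g/cm³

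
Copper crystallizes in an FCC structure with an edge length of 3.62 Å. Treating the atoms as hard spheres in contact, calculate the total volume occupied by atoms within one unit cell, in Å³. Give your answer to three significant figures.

In an FCC lattice atoms touch along the face diagonal, so √2·a = 4r, so r = 0.3536a = 1.280 Å.
V_atoms = Z × (4/3)πr³ = 4 × (4/3)π × (1.280)³ = 35.1 Å³.

35.1 Å³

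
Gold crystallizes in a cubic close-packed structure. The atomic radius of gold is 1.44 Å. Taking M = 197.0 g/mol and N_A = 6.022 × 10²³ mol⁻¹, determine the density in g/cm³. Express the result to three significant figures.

19.4 g/cm³

In an FCC lattice, atoms touch along the face diagonal, so √2·a = 4r, giving a = 4.073 Å = 4.073 × 10^-8 cm.
With Z = 4, ρ = Z·M/(N_A·a³) = 4 × 197.0 / (6.022 × 10²³ × 6.757 × 10^-23) = 19.37 g/cm³.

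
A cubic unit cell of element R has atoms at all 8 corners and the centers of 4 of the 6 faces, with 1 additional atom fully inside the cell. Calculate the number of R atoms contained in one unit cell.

Corner atoms are shared by 8 cells (1/8 each), face atoms by 2 (1/2 each), interior atoms are unshared.
Net atoms = 8 × 1/8 + 4 × 1/2 + 1 = 1 + 2 + 1 = 4.

4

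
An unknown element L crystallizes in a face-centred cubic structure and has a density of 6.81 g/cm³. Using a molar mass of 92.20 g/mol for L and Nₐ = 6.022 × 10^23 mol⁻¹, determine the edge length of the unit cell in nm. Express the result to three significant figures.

0.448 nm

With Z = 4 atoms per FCC cell, a³ = Z·M/(N_A·ρ) = 4 × 92.20 / (6.022 × 10²³ × 6.810 g/cm³) = 8.993 × 10^-23 cm³.
a = (8.993 × 10^-23)^(1/3) = 4.480 × 10^-8 cm = 0.448 nm.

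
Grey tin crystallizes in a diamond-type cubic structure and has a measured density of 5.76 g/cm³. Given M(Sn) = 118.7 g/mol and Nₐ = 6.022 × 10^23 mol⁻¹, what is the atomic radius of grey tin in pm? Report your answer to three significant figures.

For a diamond cubic cell (Z = 8), a³ = Z·M/(N_A·ρ) = 8 × 118.7 / (6.022 × 10²³ × 5.760) = 2.738 × 10^-22 cm³, so a = 6.493 × 10^-8 cm = 649.3 pm.
Nearest neighbors lie along the body diagonal with √3·a = 8r, so r = 0.2165 × a = 141 pm.

141 pm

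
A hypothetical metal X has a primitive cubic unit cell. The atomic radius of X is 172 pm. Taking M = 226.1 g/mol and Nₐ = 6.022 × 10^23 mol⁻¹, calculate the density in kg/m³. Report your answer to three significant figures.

9220 kg/m³

In a simple cubic lattice, atoms touch along the cell edge, so a = 2r, giving a = 344.0 pm = 3.440 × 10^-8 cm.
With Z = 1, ρ = Z·M/(N_A·a³) = 1 × 226.1 / (6.022 × 10²³ × 4.071 × 10^-23) = 9.223 g/cm³ = 9220 kg/m³.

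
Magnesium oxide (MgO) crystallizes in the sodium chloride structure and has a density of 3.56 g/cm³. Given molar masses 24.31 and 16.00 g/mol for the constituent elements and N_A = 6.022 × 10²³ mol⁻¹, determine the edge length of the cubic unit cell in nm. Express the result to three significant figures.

M(MgO) = 40.31 g/mol; Z = 4 formula units per cell.
a³ = Z·M/(N_A·ρ) = 4 × 40.31 / (6.022 × 10²³ × 3.56) = 7.521 × 10^-23 cm³, so a = 4.221 × 10^-8 cm = 0.422 nm.

0.422 nm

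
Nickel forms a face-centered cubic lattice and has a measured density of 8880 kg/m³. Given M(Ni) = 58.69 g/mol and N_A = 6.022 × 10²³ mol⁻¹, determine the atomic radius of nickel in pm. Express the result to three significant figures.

For an FCC cell (Z = 4), a³ = Z·M/(N_A·ρ) = 4 × 58.69 / (6.022 × 10²³ × 8.880) = 4.390 × 10^-23 cm³, so a = 3.528 × 10^-8 cm = 352.8 pm.
Atoms touch along the face diagonal, so √2·a = 4r, so r = 0.3536 × a = 125 pm.

125 pm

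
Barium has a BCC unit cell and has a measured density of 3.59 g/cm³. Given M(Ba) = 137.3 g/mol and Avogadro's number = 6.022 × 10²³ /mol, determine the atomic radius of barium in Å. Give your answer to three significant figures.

For a BCC cell (Z = 2), a³ = Z·M/(N_A·ρ) = 2 × 137.3 / (6.022 × 10²³ × 3.590) = 1.270 × 10^-22 cm³, so a = 5.027 × 10^-8 cm = 5.027 Å.
Atoms touch along the body diagonal, so √3·a = 4r, so r = 0.4330 × a = 2.18 Å.

2.18 Å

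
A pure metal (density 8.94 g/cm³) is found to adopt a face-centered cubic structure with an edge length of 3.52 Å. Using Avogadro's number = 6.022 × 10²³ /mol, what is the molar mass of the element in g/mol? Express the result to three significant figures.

An FCC cell has Z = 4 atoms; a = 3.520 × 10^-8 cm.
M = ρ·N_A·a³/Z = 8.94 × 6.022 × 10²³ × 4.361 × 10^-23 / 4 = 58.7 g/mol.

58.7 g/mol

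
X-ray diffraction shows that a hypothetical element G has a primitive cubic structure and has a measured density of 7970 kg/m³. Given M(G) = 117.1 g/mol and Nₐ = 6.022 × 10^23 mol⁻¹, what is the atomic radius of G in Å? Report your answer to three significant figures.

For a simple cubic cell (Z = 1), a³ = Z·M/(N_A·ρ) = 1 × 117.1 / (6.022 × 10²³ × 7.970) = 2.440 × 10^-23 cm³, so a = 2.900 × 10^-8 cm = 2.900 Å.
Atoms touch along the cell edge, so a = 2r, so r = 0.5000 × a = 1.45 Å.

1.45 Å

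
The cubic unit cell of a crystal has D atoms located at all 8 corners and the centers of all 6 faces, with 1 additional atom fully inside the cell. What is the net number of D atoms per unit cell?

5

Corner atoms are shared by 8 cells (1/8 each), face atoms by 2 (1/2 each), interior atoms are unshared.
Net atoms = 8 × 1/8 + 6 × 1/2 + 1 = 1 + 3 + 1 = 5.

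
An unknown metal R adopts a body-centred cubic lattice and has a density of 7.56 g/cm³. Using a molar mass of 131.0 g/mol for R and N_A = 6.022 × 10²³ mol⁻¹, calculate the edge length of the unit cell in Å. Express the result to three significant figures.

3.86 Å

With Z = 2 atoms per BCC cell, a³ = Z·M/(N_A·ρ) = 2 × 131.0 / (6.022 × 10²³ × 7.560 g/cm³) = 5.755 × 10^-23 cm³.
a = (5.755 × 10^-23)^(1/3) = 3.861 × 10^-8 cm = 3.86 Å.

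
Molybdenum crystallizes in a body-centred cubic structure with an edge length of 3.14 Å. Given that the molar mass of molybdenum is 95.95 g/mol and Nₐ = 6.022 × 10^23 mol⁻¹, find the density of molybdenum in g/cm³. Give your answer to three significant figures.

A BCC unit cell contains Z = 2 atoms.
Cell volume: a³ = (3.14 Å)³ = (3.140 × 10^-8 cm)³ = 3.096 × 10^-23 cm³.
ρ = Z·M/(N_A·a³) = 2 × 95.95 / (6.022 × 10²³ × 3.096 × 10^-23) = 10.29 g/cm³.

10.3 g/cm³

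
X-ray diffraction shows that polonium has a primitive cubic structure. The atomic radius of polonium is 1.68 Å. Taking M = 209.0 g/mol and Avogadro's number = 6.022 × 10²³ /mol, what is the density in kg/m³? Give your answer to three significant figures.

In a simple cubic lattice, atoms touch along the cell edge, so a = 2r, giving a = 3.360 Å = 3.360 × 10^-8 cm.
With Z = 1, ρ = Z·M/(N_A·a³) = 1 × 209.0 / (6.022 × 10²³ × 3.793 × 10^-23) = 9.149 g/cm³ = 9150 kg/m³.

9150 kg/m³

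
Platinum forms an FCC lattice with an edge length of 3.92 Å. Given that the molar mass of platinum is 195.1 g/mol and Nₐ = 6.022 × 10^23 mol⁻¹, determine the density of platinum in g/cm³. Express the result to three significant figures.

An FCC unit cell contains Z = 4 atoms.
Cell volume: a³ = (3.92 Å)³ = (3.920 × 10^-8 cm)³ = 6.024 × 10^-23 cm³.
ρ = Z·M/(N_A·a³) = 4 × 195.1 / (6.022 × 10²³ × 6.024 × 10^-23) = 21.51 g/cm³.

21.5 g/cm³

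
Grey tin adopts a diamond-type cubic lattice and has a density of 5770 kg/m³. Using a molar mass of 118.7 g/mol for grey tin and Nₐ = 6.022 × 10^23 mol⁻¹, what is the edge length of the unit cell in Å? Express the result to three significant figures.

6.49 Å

With Z = 8 atoms per diamond cubic cell, a³ = Z·M/(N_A·ρ) = 8 × 118.7 / (6.022 × 10²³ × 5.770 g/cm³) = 2.733 × 10^-22 cm³.
a = (2.733 × 10^-22)^(1/3) = 6.489 × 10^-8 cm = 6.49 Å.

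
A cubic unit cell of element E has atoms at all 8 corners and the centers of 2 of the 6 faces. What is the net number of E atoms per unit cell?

2

Corner atoms are shared by 8 cells (1/8 each), face atoms by 2 (1/2 each).
Net atoms = 8 × 1/8 + 2 × 1/2 = 1 + 1 = 2.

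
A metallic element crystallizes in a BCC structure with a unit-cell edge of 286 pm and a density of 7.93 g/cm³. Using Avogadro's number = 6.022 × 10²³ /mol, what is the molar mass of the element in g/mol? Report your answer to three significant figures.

55.9 g/mol

A BCC cell has Z = 2 atoms; a = 2.860 × 10^-8 cm.
M = ρ·N_A·a³/Z = 7.93 × 6.022 × 10²³ × 2.339 × 10^-23 / 2 = 55.9 g/mol.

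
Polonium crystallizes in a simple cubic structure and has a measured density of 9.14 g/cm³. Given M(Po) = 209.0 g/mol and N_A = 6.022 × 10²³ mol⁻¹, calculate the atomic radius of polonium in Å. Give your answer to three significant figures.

1.68 Å

For a simple cubic cell (Z = 1), a³ = Z·M/(N_A·ρ) = 1 × 209.0 / (6.022 × 10²³ × 9.140) = 3.797 × 10^-23 cm³, so a = 3.361 × 10^-8 cm = 3.361 Å.
Atoms touch along the cell edge, so a = 2r, so r = 0.5000 × a = 1.68 Å.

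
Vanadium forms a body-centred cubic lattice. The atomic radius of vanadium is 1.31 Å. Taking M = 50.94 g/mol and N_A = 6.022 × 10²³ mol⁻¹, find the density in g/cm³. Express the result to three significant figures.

6.11 g/cm³

In a BCC lattice, atoms touch along the body diagonal, so √3·a = 4r, giving a = 3.025 Å = 3.025 × 10^-8 cm.
With Z = 2, ρ = Z·M/(N_A·a³) = 2 × 50.94 / (6.022 × 10²³ × 2.769 × 10^-23) = 6.110 g/cm³.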